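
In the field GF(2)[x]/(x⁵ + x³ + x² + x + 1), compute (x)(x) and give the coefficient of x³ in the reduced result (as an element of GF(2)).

0

Multiply in GF(2)[x]: (x)·(x) = x².
Reduced: x².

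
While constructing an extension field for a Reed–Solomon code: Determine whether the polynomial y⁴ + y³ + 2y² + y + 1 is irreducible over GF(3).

Write h(y) = y⁴ + y³ + 2y² + y + 1.
Check for roots in GF(3): h(0) = 1; h(1) = 0 → root; h(2) = 2.
h(1) = 0, so (y − 1) divides h(y); h is reducible.

No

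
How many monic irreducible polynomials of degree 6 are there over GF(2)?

9

x^(2^6) − x is the product of all monic irreducibles of degree dividing 6; Möbius inversion gives N = (1/6) Σ μ(6/d)·2^d.
Divisors of 6: 1, 2, 3, 6; μ(6/d) for each: 1, -1, -1, 1.
Σ = 2^1 − 2^2 − 2^3 + 2^6 = 54.
N = 54/6 = 9.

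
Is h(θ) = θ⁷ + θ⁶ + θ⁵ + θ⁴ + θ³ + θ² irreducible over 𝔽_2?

Check for roots in 𝔽_2: h(0) = 0 → root; h(1) = 0 → root.
h(0) = 0, so (θ) divides h(θ); h is reducible.

No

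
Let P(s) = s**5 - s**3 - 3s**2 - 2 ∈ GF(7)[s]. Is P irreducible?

No

Check for roots in GF(7): P(0) = 5; P(1) = 2; P(2) = 3; P(3) = 5; P(4) = 0 → root; P(5) = 4; P(6) = 2.
P(4) = 0, so (s − 4) divides P(s); P is reducible.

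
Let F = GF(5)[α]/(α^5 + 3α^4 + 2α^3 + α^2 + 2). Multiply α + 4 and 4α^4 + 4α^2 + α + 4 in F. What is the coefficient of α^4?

Multiply in GF(5)[α]: (α + 4)·(4α^4 + 4α^2 + α + 4) = 4α^5 + α^4 + 4α^3 + 2α^2 + 3α + 1.
Reduce using α^5 ≡ 2α^4 + 3α^3 + 4α^2 + 3 (mod α^5 + 3α^4 + 2α^3 + α^2 + 2).
Reduced: 4α^4 + α^3 + 3α^2 + 3α + 3.

4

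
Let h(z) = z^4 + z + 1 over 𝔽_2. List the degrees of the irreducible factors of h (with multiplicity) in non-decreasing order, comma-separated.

Roots in 𝔽_2: h(0) = 1; h(1) = 1.
Complete factorization: h(z) = (z^4 + z + 1).
Factor degrees with multiplicity: 4 = 4.

4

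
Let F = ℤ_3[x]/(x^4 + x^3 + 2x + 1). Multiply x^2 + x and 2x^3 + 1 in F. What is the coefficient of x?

Multiply in ℤ_3[x]: (x^2 + x)·(2x^3 + 1) = 2x^5 + 2x^4 + x^2 + x.
Reduce using x^4 ≡ 2x^3 + x + 2 (mod x^4 + x^3 + 2x + 1).
Reduced: 2x.

2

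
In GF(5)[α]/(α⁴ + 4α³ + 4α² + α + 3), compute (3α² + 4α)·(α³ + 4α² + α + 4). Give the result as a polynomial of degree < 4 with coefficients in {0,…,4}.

Multiply in GF(5)[α]: (3α² + 4α)·(α³ + 4α² + α + 4) = 3α⁵ + α⁴ + 4α³ + α² + α.
Reduce using α⁴ ≡ α³ + α² + 4α + 2 (mod α⁴ + 4α³ + 4α² + α + 3).
Reduced: α³ + 2α² + 3α + 3.

α^3 + 2α^2 + 3α + 3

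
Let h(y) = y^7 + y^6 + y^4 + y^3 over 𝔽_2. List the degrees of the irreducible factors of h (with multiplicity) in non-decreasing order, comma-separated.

Roots in 𝔽_2: h(0) = 0 → root; h(1) = 0 → root.
Linear factors from roots: (y), (y + 1).
Complete factorization: h(y) = (y + 1)^2·(y)^3·(y^2 + y + 1).
Factor degrees with multiplicity: 1 + 1 + 1 + 1 + 1 + 2 = 7.

1, 1, 1, 1, 1, 2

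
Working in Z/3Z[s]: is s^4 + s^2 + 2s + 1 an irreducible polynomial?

Yes

Write m(s) = s^4 + s^2 + 2s + 1.
Check for roots in Z/3Z: m(0) = 1; m(1) = 2; m(2) = 1.
No roots, so no linear factors.
Monic irreducibles of degree 2 over GF(3): s^2 + 1, s^2 + s + 2, s^2 + 2s + 2.
None of them divide m (all give nonzero remainder).
No irreducible factor of degree ≤ 2 exists, so m is irreducible over GF(3).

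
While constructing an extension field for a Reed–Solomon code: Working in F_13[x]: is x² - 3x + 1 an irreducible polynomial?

Yes

Write P(x) = x² - 3x + 1.
Check each element of F_13 for a root: P(0)=1, P(1)=12, P(2)=12, P(3)=1, P(4)=5, P(5)=11, P(6)=6, P(7)=3, P(8)=2, P(9)=3, P(10)=6, P(11)=11, P(12)=5.
No roots. A degree-2 polynomial over a field with no linear factor is irreducible.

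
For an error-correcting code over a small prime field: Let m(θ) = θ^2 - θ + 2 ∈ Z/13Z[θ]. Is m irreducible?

Check each element of Z/13Z for a root: m(0)=2, m(1)=2, m(2)=4, m(3)=8, m(4)=1, m(5)=9, m(6)=6, m(7)=5, m(8)=6, m(9)=9, m(10)=1, m(11)=8, m(12)=4.
No roots. A degree-2 polynomial over a field with no linear factor is irreducible.

Yes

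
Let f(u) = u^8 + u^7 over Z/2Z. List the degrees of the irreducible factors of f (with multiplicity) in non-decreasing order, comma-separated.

Roots in Z/2Z: f(0) = 0 → root; f(1) = 0 → root.
Linear factors from roots: (u), (u + 1).
Complete factorization: f(u) = (u + 1)·(u)^7.
Factor degrees with multiplicity: 1 + 1 + 1 + 1 + 1 + 1 + 1 + 1 = 8.

1, 1, 1, 1, 1, 1, 1, 1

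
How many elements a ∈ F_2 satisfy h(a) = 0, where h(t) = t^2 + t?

2

Evaluate at each of the 2 elements of F_2:
h(0) = 0 → root; h(1) = 0 → root.
Roots: {0, 1}.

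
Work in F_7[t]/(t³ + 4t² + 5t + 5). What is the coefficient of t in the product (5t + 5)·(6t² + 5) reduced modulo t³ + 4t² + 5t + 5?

Multiply in F_7[t]: (5t + 5)·(6t² + 5) = 2t³ + 2t² + 4t + 4.
Reduce using t³ ≡ 3t² + 2t + 2 (mod t³ + 4t² + 5t + 5).
Reduced: t² + t + 1.

1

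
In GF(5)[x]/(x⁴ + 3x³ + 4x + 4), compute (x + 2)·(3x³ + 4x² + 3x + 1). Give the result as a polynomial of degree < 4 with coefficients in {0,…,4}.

Multiply in GF(5)[x]: (x + 2)·(3x³ + 4x² + 3x + 1) = 3x⁴ + x² + 2x + 2.
Reduce using x⁴ ≡ 2x³ + x + 1 (mod x⁴ + 3x³ + 4x + 4).
Reduced: x³ + x².

x^3 + x^2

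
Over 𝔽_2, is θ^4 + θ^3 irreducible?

Write h(θ) = θ^4 + θ^3.
Check for roots in 𝔽_2: h(0) = 0 → root; h(1) = 0 → root.
h(0) = 0, so (θ) divides h(θ); h is reducible.

No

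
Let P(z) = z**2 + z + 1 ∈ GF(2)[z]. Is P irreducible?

Yes

Check for roots in GF(2): P(0) = 1; P(1) = 1.
No roots. A degree-2 polynomial over a field with no linear factor is irreducible.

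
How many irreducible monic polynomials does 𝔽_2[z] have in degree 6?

By the necklace-counting formula, N_2(6) = (1/6) Σ_{d|6} μ(6/d)·2^d.
Divisors of 6: 1, 2, 3, 6; μ(6/d) for each: 1, -1, -1, 1.
Σ = 2^1 − 2^2 − 2^3 + 2^6 = 54.
N = 54/6 = 9.

9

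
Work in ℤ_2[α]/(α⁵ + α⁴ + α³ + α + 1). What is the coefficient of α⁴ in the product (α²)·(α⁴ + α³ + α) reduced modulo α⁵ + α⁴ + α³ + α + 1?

Multiply in ℤ_2[α]: (α²)·(α⁴ + α³ + α) = α⁶ + α⁵ + α³.
Reduce using α⁵ ≡ α⁴ + α³ + α + 1 (mod α⁵ + α⁴ + α³ + α + 1).
Reduced: α⁴ + α³ + α² + α.

1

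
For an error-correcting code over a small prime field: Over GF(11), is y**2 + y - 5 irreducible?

Yes

Write g(y) = y**2 + y - 5.
Check each element of GF(11) for a root: g(0)=6, g(1)=8, g(2)=1, g(3)=7, g(4)=4, g(5)=3, g(6)=4, g(7)=7, g(8)=1, g(9)=8, g(10)=6.
No roots. A degree-2 polynomial over a field with no linear factor is irreducible.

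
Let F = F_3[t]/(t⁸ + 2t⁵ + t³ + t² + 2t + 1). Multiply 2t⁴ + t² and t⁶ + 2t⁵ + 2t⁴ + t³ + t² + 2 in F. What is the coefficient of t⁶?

Multiply in F_3[t]: (2t⁴ + t²)·(t⁶ + 2t⁵ + 2t⁴ + t³ + t² + 2) = 2t¹⁰ + t⁹ + 2t⁸ + t⁷ + t⁶ + t⁵ + 2t⁴ + 2t².
Reduce using t⁸ ≡ t⁵ + 2t³ + 2t² + t + 2 (mod t⁸ + 2t⁵ + t³ + t² + 2t + 1).
Reduced: 2t⁶ + t⁵ + 2t⁴ + 2t³ + 2t² + t + 1.

2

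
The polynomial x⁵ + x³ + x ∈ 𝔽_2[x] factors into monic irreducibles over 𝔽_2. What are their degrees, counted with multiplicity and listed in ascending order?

Write f(x) = x⁵ + x³ + x.
Roots in 𝔽_2: f(0) = 0 → root; f(1) = 1.
Linear factors from roots: (x).
Complete factorization: f(x) = (x)·(x² + x + 1)^2.
Factor degrees with multiplicity: 1 + 2 + 2 = 5.

1, 2, 2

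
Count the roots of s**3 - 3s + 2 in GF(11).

Write h(s) = s**3 - 3s + 2.
Evaluate at each of the 11 elements of GF(11):
h(0) = 2; h(1) = 0 → root; h(2) = 4; h(3) = 9; h(4) = 10; h(5) = 2; h(6) = 2; h(7) = 5; h(8) = 6; h(9) = 0 → root; h(10) = 4.
Roots: {1, 9}.

2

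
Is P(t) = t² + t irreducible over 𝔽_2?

No

Check for roots in 𝔽_2: P(0) = 0 → root; P(1) = 0 → root.
P(0) = 0, so (t) divides P(t); P is reducible.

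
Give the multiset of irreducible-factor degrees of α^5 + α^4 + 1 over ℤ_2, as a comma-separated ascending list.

Write g(α) = α^5 + α^4 + 1.
Roots in ℤ_2: g(0) = 1; g(1) = 1.
Complete factorization: g(α) = (α^2 + α + 1)·(α^3 + α + 1).
Factor degrees with multiplicity: 2 + 3 = 5.

2, 3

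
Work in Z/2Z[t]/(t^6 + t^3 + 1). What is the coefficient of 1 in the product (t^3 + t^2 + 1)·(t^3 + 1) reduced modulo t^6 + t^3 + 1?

0

Multiply in Z/2Z[t]: (t^3 + t^2 + 1)·(t^3 + 1) = t^6 + t^5 + t^2 + 1.
Reduce using t^6 ≡ t^3 + 1 (mod t^6 + t^3 + 1).
Reduced: t^5 + t^3 + t^2.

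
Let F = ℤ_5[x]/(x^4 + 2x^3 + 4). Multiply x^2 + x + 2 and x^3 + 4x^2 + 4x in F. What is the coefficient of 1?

3

Multiply in ℤ_5[x]: (x^2 + x + 2)·(x^3 + 4x^2 + 4x) = x^5 + 2x^2 + 3x.
Reduce using x^4 ≡ 3x^3 + 1 (mod x^4 + 2x^3 + 4).
Reduced: 4x^3 + 2x^2 + 4x + 3.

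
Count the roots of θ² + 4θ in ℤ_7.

Write g(θ) = θ² + 4θ.
Evaluate at each of the 7 elements of ℤ_7:
g(0) = 0 → root; g(1) = 5; g(2) = 5; g(3) = 0 → root; g(4) = 4; g(5) = 3; g(6) = 4.
Roots: {0, 3}.

2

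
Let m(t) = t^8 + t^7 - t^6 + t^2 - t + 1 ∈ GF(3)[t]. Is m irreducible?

Yes

Check for roots in GF(3): m(0) = 1; m(1) = 2; m(2) = 2.
No roots, so no linear factors.
Monic irreducibles of degree 2 over GF(3): t^2 + 1, t^2 + t - 1, t^2 - t - 1.
None of them divide m (all give nonzero remainder).
Degree-3 irreducible divisors: test the 8 monic irreducibles of degree 3 over GF(3).
None of them divide m (all give nonzero remainder).
Degree-4 irreducible divisors: test the 18 monic irreducibles of degree 4 over GF(3).
None of them divide m (all give nonzero remainder).
No irreducible factor of degree ≤ 4 exists, so m is irreducible over GF(3).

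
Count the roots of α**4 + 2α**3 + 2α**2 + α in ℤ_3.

Write g(α) = α**4 + 2α**3 + 2α**2 + α.
Evaluate at each of the 3 elements of ℤ_3:
g(0) = 0 → root; g(1) = 0 → root; g(2) = 0 → root.
Roots: {0, 1, 2}.

3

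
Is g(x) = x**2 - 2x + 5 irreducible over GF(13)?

Check each element of GF(13) for a root: g(0)=5, g(1)=4, g(2)=5, g(3)=8, g(4)=0, g(5)=7, g(6)=3, g(7)=1, g(8)=1, g(9)=3, g(10)=7, g(11)=0, g(12)=8.
g(4) = 0, so (x − 4) divides g(x); g is reducible.

No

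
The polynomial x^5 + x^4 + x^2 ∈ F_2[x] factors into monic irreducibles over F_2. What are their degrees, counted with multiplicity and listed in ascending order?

1, 1, 3

Write h(x) = x^5 + x^4 + x^2.
Roots in F_2: h(0) = 0 → root; h(1) = 1.
Linear factors from roots: (x).
Complete factorization: h(x) = (x)^2·(x^3 + x^2 + 1).
Factor degrees with multiplicity: 1 + 1 + 3 = 5.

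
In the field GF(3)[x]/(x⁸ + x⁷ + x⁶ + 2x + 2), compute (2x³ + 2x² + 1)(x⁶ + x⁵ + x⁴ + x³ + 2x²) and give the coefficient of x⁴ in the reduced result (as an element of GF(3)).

2

Multiply in GF(3)[x]: (2x³ + 2x² + 1)·(x⁶ + x⁵ + x⁴ + x³ + 2x²) = 2x⁹ + x⁸ + x⁷ + 2x⁶ + x⁵ + 2x⁴ + x³ + 2x².
Reduce using x⁸ ≡ 2x⁷ + 2x⁶ + x + 1 (mod x⁸ + x⁷ + x⁶ + 2x + 2).
Reduced: x⁵ + 2x⁴ + x³ + x² + x + 2.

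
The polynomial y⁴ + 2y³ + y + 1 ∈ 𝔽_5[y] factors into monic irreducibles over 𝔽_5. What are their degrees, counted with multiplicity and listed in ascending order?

Write g(y) = y⁴ + 2y³ + y + 1.
Roots in 𝔽_5: g(0) = 1; g(1) = 0 → root; g(2) = 0 → root; g(3) = 4; g(4) = 4.
Linear factors from roots: (y - 1), (y - 2).
Complete factorization: g(y) = (y - 2)·(y - 1)·(y² - 2).
Factor degrees with multiplicity: 1 + 1 + 2 = 4.

1, 1, 2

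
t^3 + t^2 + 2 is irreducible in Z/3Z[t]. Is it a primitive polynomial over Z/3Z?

Write f(t) = t^3 + t^2 + 2.
|GF(3^3)^×| = 3^3 − 1 = 26. Prime factorization: 26 = 2·13.
f is primitive ⇔ t has order 26 in GF(3)[t]/(f), i.e. t^(26/q) ≠ 1 for each prime q | 26.
t^(13) mod f = 1
t^(2) mod f = t^2.
Since t^(13) = 1, the order of t divides 13 < 26; not primitive.

No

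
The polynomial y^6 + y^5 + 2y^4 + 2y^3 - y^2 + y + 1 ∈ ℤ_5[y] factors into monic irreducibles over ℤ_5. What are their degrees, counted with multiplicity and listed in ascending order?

Write h(y) = y^6 + y^5 + 2y^4 + 2y^3 - y^2 + y + 1.
Roots in ℤ_5: h(0) = 1; h(1) = 2; h(2) = 3; h(3) = 3; h(4) = 4.
Complete factorization: h(y) = (y^6 + y^5 + 2y^4 + 2y^3 - y^2 + y + 1).
Factor degrees with multiplicity: 6 = 6.

6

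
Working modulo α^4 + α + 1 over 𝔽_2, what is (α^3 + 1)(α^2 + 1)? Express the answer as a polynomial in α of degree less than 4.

α^3 + α + 1

Multiply in 𝔽_2[α]: (α^3 + 1)·(α^2 + 1) = α^5 + α^3 + α^2 + 1.
Reduce using α^4 ≡ α + 1 (mod α^4 + α + 1).
Reduced: α^3 + α + 1.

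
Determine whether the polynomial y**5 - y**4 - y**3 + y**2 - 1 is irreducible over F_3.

Write f(y) = y**5 - y**4 - y**3 + y**2 - 1.
Check for roots in F_3: f(0) = 2; f(1) = 2; f(2) = 2.
No roots, so no linear factors.
Monic irreducibles of degree 2 over GF(3): y**2 + 1, y**2 + y - 1, y**2 - y - 1.
None of them divide f (all give nonzero remainder).
No irreducible factor of degree ≤ 2 exists, so f is irreducible over GF(3).

Yes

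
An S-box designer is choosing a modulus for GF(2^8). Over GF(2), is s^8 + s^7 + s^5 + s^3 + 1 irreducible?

Write m(s) = s^8 + s^7 + s^5 + s^3 + 1.
Check for roots in GF(2): m(0) = 1; m(1) = 1.
No roots, so no linear factors.
Monic irreducibles of degree 2 over GF(2): s^2 + s + 1.
None of them divide m (all give nonzero remainder).
Monic irreducibles of degree 3 over GF(2): s^3 + s + 1, s^3 + s^2 + 1.
None of them divide m (all give nonzero remainder).
Monic irreducibles of degree 4 over GF(2): s^4 + s + 1, s^4 + s^3 + 1, s^4 + s^3 + s^2 + s + 1.
None of them divide m (all give nonzero remainder).
No irreducible factor of degree ≤ 4 exists, so m is irreducible over GF(2).

Yes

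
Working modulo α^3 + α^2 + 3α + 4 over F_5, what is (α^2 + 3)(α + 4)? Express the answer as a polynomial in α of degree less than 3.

3α^2 + 3

Multiply in F_5[α]: (α^2 + 3)·(α + 4) = α^3 + 4α^2 + 3α + 2.
Reduce using α^3 ≡ 4α^2 + 2α + 1 (mod α^3 + α^2 + 3α + 4).
Reduced: 3α^2 + 3.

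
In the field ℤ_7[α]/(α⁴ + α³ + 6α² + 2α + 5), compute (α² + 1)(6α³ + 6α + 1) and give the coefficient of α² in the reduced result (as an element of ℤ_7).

Multiply in ℤ_7[α]: (α² + 1)·(6α³ + 6α + 1) = 6α⁵ + 5α³ + α² + 6α + 1.
Reduce using α⁴ ≡ 6α³ + α² + 5α + 2 (mod α⁴ + α³ + 6α² + 2α + 5).
Reduced: 3α³ + 4α² + 2α + 3.

4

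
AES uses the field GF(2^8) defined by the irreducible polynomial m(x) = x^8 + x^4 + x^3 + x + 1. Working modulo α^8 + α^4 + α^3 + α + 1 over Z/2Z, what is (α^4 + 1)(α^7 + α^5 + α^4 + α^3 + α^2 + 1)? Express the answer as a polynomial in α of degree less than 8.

α^7 + α^4 + α^3

Multiply in Z/2Z[α]: (α^4 + 1)·(α^7 + α^5 + α^4 + α^3 + α^2 + 1) = α^11 + α^9 + α^8 + α^6 + α^5 + α^3 + α^2 + 1.
Reduce using α^8 ≡ α^4 + α^3 + α + 1 (mod α^8 + α^4 + α^3 + α + 1).
Reduced: α^7 + α^4 + α^3.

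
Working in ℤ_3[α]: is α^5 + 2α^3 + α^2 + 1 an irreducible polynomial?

Yes

Write g(α) = α^5 + 2α^3 + α^2 + 1.
Check for roots in ℤ_3: g(0) = 1; g(1) = 2; g(2) = 2.
No roots, so no linear factors.
Monic irreducibles of degree 2 over GF(3): α^2 + 1, α^2 + α + 2, α^2 + 2α + 2.
None of them divide g (all give nonzero remainder).
No irreducible factor of degree ≤ 2 exists, so g is irreducible over GF(3).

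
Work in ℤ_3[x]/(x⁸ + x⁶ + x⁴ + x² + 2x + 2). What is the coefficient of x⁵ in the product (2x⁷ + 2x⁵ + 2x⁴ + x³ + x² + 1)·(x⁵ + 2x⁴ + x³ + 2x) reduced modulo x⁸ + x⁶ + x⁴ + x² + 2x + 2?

2

Multiply in ℤ_3[x]: (2x⁷ + 2x⁵ + 2x⁴ + x³ + x² + 1)·(x⁵ + 2x⁴ + x³ + 2x) = 2x¹² + x¹¹ + x¹⁰ + 2x⁸ + 2x⁷ + x⁶ + x⁴ + 2x.
Reduce using x⁸ ≡ 2x⁶ + 2x⁴ + 2x² + x + 1 (mod x⁸ + x⁶ + x⁴ + x² + 2x + 2).
Reduced: 2x⁷ + 2x⁶ + 2x⁵ + x⁴ + x³ + 2x + 1.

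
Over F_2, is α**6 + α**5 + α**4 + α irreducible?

Write m(α) = α**6 + α**5 + α**4 + α.
Check for roots in F_2: m(0) = 0 → root; m(1) = 0 → root.
m(0) = 0, so (α) divides m(α); m is reducible.

No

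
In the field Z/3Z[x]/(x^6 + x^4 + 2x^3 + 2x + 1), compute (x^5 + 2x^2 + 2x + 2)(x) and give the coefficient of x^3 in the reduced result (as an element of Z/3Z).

0

Multiply in Z/3Z[x]: (x^5 + 2x^2 + 2x + 2)·(x) = x^6 + 2x^3 + 2x^2 + 2x.
Reduce using x^6 ≡ 2x^4 + x^3 + x + 2 (mod x^6 + x^4 + 2x^3 + 2x + 1).
Reduced: 2x^4 + 2x^2 + 2.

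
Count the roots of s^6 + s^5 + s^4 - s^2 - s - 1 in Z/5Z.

Write h(s) = s^6 + s^5 + s^4 - s^2 - s - 1.
Evaluate at each of the 5 elements of Z/5Z:
h(0) = 4; h(1) = 0 → root; h(2) = 0 → root; h(3) = 0 → root; h(4) = 0 → root.
Roots: {1, 2, 3, 4}.

4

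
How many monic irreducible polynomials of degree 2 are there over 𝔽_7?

21

x^(7^2) − x is the product of all monic irreducibles of degree dividing 2; Möbius inversion gives N = (1/2) Σ μ(2/d)·7^d.
Divisors of 2: 1, 2; μ(2/d) for each: -1, 1.
Σ = − 7^1 + 7^2 = 42.
N = 42/2 = 21.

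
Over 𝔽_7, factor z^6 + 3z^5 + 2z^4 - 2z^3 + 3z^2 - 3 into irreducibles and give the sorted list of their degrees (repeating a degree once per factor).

Write f(z) = z^6 + 3z^5 + 2z^4 - 2z^3 + 3z^2 - 3.
Complete factorization: f(z) = (z^6 + 3z^5 + 2z^4 - 2z^3 + 3z^2 - 3).
Factor degrees with multiplicity: 6 = 6.

6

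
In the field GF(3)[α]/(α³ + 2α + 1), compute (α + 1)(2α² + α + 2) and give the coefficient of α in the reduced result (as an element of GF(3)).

2

Multiply in GF(3)[α]: (α + 1)·(2α² + α + 2) = 2α³ + 2.
Reduce using α³ ≡ α + 2 (mod α³ + 2α + 1).
Reduced: 2α.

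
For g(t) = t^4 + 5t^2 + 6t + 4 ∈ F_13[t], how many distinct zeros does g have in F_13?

Evaluate at each of the 13 elements of F_13:
g(0) = 4; g(1) = 3; g(2) = 0 → root; g(3) = 5; g(4) = 0 → root; g(5) = 4; g(6) = 8; g(7) = 1; g(8) = 9; g(9) = 4; g(10) = 8; g(11) = 2; g(12) = 4.
Roots: {2, 4}.

2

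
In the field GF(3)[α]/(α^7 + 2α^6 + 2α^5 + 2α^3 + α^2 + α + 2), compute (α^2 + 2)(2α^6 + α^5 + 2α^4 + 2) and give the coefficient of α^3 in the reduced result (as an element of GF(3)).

1

Multiply in GF(3)[α]: (α^2 + 2)·(2α^6 + α^5 + 2α^4 + 2) = 2α^8 + α^7 + 2α^5 + α^4 + 2α^2 + 1.
Reduce using α^7 ≡ α^6 + α^5 + α^3 + 2α^2 + 2α + 1 (mod α^7 + 2α^6 + 2α^5 + 2α^3 + α^2 + α + 2).
Reduced: 2α^6 + 2α^5 + α^3 + 2α + 1.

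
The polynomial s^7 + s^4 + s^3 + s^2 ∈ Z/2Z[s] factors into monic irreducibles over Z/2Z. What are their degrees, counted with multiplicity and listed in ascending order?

Write h(s) = s^7 + s^4 + s^3 + s^2.
Roots in Z/2Z: h(0) = 0 → root; h(1) = 0 → root.
Linear factors from roots: (s), (s + 1).
Complete factorization: h(s) = (s)^2·(s + 1)^2·(s^3 + s + 1).
Factor degrees with multiplicity: 1 + 1 + 1 + 1 + 3 = 7.

1, 1, 1, 1, 3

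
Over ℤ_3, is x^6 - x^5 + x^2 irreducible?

Write P(x) = x^6 - x^5 + x^2.
Check for roots in ℤ_3: P(0) = 0 → root; P(1) = 1; P(2) = 0 → root.
P(0) = 0, so (x) divides P(x); P is reducible.

No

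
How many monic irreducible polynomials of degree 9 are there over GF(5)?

217000

Gauss's count: N_{5}(9) = (1/9) Σ_{d|9} μ(9/d)·5^d.
Divisors of 9: 1, 3, 9; μ(9/d) for each: 0, -1, 1.
Σ = − 5^3 + 5^9 = 1953000.
N = 1953000/9 = 217000.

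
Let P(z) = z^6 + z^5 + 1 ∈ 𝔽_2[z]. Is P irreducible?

Check for roots in 𝔽_2: P(0) = 1; P(1) = 1.
No roots, so no linear factors.
Monic irreducibles of degree 2 over GF(2): z^2 + z + 1.
None of them divide P (all give nonzero remainder).
Monic irreducibles of degree 3 over GF(2): z^3 + z + 1, z^3 + z^2 + 1.
None of them divide P (all give nonzero remainder).
No irreducible factor of degree ≤ 3 exists, so P is irreducible over GF(2).

Yes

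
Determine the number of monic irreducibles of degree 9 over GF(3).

The number of monic irreducibles of degree 9 over GF(3) is (1/9)·Σ_{d∣9} μ(9/d) 3^d.
Divisors of 9: 1, 3, 9; μ(9/d) for each: 0, -1, 1.
Σ = − 3^3 + 3^9 = 19656.
N = 19656/9 = 2184.

2184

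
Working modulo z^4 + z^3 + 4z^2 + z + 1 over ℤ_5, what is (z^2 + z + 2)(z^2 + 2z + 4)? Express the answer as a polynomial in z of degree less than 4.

2z^3 + 4z^2 + 2z + 2

Multiply in ℤ_5[z]: (z^2 + z + 2)·(z^2 + 2z + 4) = z^4 + 3z^3 + 3z^2 + 3z + 3.
Reduce using z^4 ≡ 4z^3 + z^2 + 4z + 4 (mod z^4 + z^3 + 4z^2 + z + 1).
Reduced: 2z^3 + 4z^2 + 2z + 2.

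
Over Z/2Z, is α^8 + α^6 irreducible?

No

Write h(α) = α^8 + α^6.
Check for roots in Z/2Z: h(0) = 0 → root; h(1) = 0 → root.
h(0) = 0, so (α) divides h(α); h is reducible.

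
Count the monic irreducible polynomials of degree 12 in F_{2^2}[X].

By the necklace-counting formula, N_4(12) = (1/12) Σ_{d|12} μ(12/d)·4^d.
Divisors of 12: 1, 2, 3, 4, 6, 12; μ(12/d) for each: 0, 1, 0, -1, -1, 1.
Σ = 4^2 − 4^4 − 4^6 + 4^12 = 16772880.
N = 16772880/12 = 1397740.

1397740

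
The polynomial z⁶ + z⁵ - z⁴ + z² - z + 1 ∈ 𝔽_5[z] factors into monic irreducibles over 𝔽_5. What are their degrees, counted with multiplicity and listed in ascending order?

Write g(z) = z⁶ + z⁵ - z⁴ + z² - z + 1.
Roots in 𝔽_5: g(0) = 1; g(1) = 2; g(2) = 3; g(3) = 3; g(4) = 2.
Complete factorization: g(z) = (z⁶ + z⁵ - z⁴ + z² - z + 1).
Factor degrees with multiplicity: 6 = 6.

6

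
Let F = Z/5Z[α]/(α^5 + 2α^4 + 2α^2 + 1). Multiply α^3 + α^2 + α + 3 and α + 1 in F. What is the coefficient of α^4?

Multiply in Z/5Z[α]: (α^3 + α^2 + α + 3)·(α + 1) = α^4 + 2α^3 + 2α^2 + 4α + 3.
Reduced: α^4 + 2α^3 + 2α^2 + 4α + 3.

1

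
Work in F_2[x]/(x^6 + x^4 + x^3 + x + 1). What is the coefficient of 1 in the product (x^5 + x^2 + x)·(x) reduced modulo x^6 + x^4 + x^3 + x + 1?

1

Multiply in F_2[x]: (x^5 + x^2 + x)·(x) = x^6 + x^3 + x^2.
Reduce using x^6 ≡ x^4 + x^3 + x + 1 (mod x^6 + x^4 + x^3 + x + 1).
Reduced: x^4 + x^2 + x + 1.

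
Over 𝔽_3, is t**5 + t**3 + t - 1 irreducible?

Yes

Write h(t) = t**5 + t**3 + t - 1.
Check for roots in 𝔽_3: h(0) = 2; h(1) = 2; h(2) = 2.
No roots, so no linear factors.
Monic irreducibles of degree 2 over GF(3): t**2 + 1, t**2 + t - 1, t**2 - t - 1.
None of them divide h (all give nonzero remainder).
No irreducible factor of degree ≤ 2 exists, so h is irreducible over GF(3).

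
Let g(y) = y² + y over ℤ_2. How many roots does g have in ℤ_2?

2

Evaluate at each of the 2 elements of ℤ_2:
g(0) = 0 → root; g(1) = 0 → root.
Roots: {0, 1}.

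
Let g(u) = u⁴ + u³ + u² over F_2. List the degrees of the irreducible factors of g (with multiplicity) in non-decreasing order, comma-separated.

1, 1, 2

Roots in F_2: g(0) = 0 → root; g(1) = 1.
Linear factors from roots: (u).
Complete factorization: g(u) = (u)^2·(u² + u + 1).
Factor degrees with multiplicity: 1 + 1 + 2 = 4.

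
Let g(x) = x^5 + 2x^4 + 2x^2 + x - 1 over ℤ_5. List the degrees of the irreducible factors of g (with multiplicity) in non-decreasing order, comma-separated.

1, 1, 3

Roots in ℤ_5: g(0) = 4; g(1) = 0 → root; g(2) = 3; g(3) = 0 → root; g(4) = 1.
Linear factors from roots: (x - 1), (x + 2).
Complete factorization: g(x) = (x + 2)·(x - 1)·(x^3 + x^2 + x - 2).
Factor degrees with multiplicity: 1 + 1 + 3 = 5.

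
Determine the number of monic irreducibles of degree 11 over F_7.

179756976

The number of monic irreducibles of degree 11 over GF(7) is (1/11)·Σ_{d∣11} μ(11/d) 7^d.
Divisors of 11: 1, 11; μ(11/d) for each: -1, 1.
Σ = − 7^1 + 7^11 = 1977326736.
N = 1977326736/11 = 179756976.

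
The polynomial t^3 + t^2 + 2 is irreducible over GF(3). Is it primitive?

No

Write f(t) = t^3 + t^2 + 2.
|GF(3^3)^×| = 3^3 − 1 = 26. Prime factorization: 26 = 2·13.
f is primitive ⇔ t has order 26 in GF(3)[t]/(f), i.e. t^(26/q) ≠ 1 for each prime q | 26.
t^(13) mod f = 1
t^(2) mod f = t^2.
Since t^(13) = 1, the order of t divides 13 < 26; not primitive.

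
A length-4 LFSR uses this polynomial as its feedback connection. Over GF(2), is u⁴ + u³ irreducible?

No

Write h(u) = u⁴ + u³.
Check for roots in GF(2): h(0) = 0 → root; h(1) = 0 → root.
h(0) = 0, so (u) divides h(u); h is reducible.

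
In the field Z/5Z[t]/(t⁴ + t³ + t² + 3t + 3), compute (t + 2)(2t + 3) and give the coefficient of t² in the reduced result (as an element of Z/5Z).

Multiply in Z/5Z[t]: (t + 2)·(2t + 3) = 2t² + 2t + 1.
Reduced: 2t² + 2t + 1.

2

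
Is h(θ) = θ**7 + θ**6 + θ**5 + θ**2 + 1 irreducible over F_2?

Yes

Check for roots in F_2: h(0) = 1; h(1) = 1.
No roots, so no linear factors.
Monic irreducibles of degree 2 over GF(2): θ**2 + θ + 1.
None of them divide h (all give nonzero remainder).
Monic irreducibles of degree 3 over GF(2): θ**3 + θ + 1, θ**3 + θ**2 + 1.
None of them divide h (all give nonzero remainder).
No irreducible factor of degree ≤ 3 exists, so h is irreducible over GF(2).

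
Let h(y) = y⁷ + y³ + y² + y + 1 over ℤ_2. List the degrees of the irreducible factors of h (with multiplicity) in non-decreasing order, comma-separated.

7

Roots in ℤ_2: h(0) = 1; h(1) = 1.
Complete factorization: h(y) = (y⁷ + y³ + y² + y + 1).
Factor degrees with multiplicity: 7 = 7.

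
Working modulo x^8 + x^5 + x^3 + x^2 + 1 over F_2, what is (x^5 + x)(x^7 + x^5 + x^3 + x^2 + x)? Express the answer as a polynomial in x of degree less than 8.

Multiply in F_2[x]: (x^5 + x)·(x^7 + x^5 + x^3 + x^2 + x) = x^12 + x^10 + x^7 + x^4 + x^3 + x^2.
Reduce using x^8 ≡ x^5 + x^3 + x^2 + 1 (mod x^8 + x^5 + x^3 + x^2 + 1).
Reduced: x^7 + x^5 + x.

x^7 + x^5 + x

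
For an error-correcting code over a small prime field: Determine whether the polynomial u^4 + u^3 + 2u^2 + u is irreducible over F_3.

Write g(u) = u^4 + u^3 + 2u^2 + u.
Check for roots in F_3: g(0) = 0 → root; g(1) = 2; g(2) = 1.
g(0) = 0, so (u) divides g(u); g is reducible.

No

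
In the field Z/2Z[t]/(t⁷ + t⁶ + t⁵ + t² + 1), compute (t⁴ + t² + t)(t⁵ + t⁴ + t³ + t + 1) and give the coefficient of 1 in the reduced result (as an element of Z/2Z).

Multiply in Z/2Z[t]: (t⁴ + t² + t)·(t⁵ + t⁴ + t³ + t + 1) = t⁹ + t⁸ + t⁵ + t³ + t.
Reduce using t⁷ ≡ t⁶ + t⁵ + t² + 1 (mod t⁷ + t⁶ + t⁵ + t² + 1).
Reduced: t⁶ + t⁴ + t³ + t + 1.

1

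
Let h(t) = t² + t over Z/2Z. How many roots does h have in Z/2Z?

Evaluate at each of the 2 elements of Z/2Z:
h(0) = 0 → root; h(1) = 0 → root.
Roots: {0, 1}.

2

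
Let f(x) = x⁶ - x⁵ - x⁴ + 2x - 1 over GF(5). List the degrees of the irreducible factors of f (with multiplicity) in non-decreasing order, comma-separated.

Roots in GF(5): f(0) = 4; f(1) = 0 → root; f(2) = 4; f(3) = 0 → root; f(4) = 3.
Linear factors from roots: (x - 1), (x + 2).
Complete factorization: f(x) = (x + 2)·(x - 1)·(x² + x + 2)·(x² + 2x - 1).
Factor degrees with multiplicity: 1 + 1 + 2 + 2 = 6.

1, 1, 2, 2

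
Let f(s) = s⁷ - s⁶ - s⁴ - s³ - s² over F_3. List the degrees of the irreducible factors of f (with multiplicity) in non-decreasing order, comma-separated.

1, 1, 1, 1, 3

Roots in F_3: f(0) = 0 → root; f(1) = 0 → root; f(2) = 0 → root.
Linear factors from roots: (s), (s - 1), (s + 1).
Complete factorization: f(s) = (s + 1)·(s - 1)·(s)^2·(s³ - s² + s + 1).
Factor degrees with multiplicity: 1 + 1 + 1 + 1 + 3 = 7.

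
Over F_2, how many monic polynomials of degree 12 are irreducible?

Gauss's count: N_{2}(12) = (1/12) Σ_{d|12} μ(12/d)·2^d.
Divisors of 12: 1, 2, 3, 4, 6, 12; μ(12/d) for each: 0, 1, 0, -1, -1, 1.
Σ = 2^2 − 2^4 − 2^6 + 2^12 = 4020.
N = 4020/12 = 335.

335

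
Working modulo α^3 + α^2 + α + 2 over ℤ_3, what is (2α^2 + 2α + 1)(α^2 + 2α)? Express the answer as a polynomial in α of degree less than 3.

Multiply in ℤ_3[α]: (2α^2 + 2α + 1)·(α^2 + 2α) = 2α^4 + 2α^2 + 2α.
Reduce using α^3 ≡ 2α^2 + 2α + 1 (mod α^3 + α^2 + α + 2).
Reduced: 2α^2 + 1.

2α^2 + 1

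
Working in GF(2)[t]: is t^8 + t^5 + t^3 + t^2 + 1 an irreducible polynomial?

Yes

Write P(t) = t^8 + t^5 + t^3 + t^2 + 1.
Check for roots in GF(2): P(0) = 1; P(1) = 1.
No roots, so no linear factors.
Monic irreducibles of degree 2 over GF(2): t^2 + t + 1.
None of them divide P (all give nonzero remainder).
Monic irreducibles of degree 3 over GF(2): t^3 + t + 1, t^3 + t^2 + 1.
None of them divide P (all give nonzero remainder).
Monic irreducibles of degree 4 over GF(2): t^4 + t + 1, t^4 + t^3 + 1, t^4 + t^3 + t^2 + t + 1.
None of them divide P (all give nonzero remainder).
No irreducible factor of degree ≤ 4 exists, so P is irreducible over GF(2).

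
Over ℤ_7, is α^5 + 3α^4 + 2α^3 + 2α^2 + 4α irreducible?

No

Write P(α) = α^5 + 3α^4 + 2α^3 + 2α^2 + 4α.
Check for roots in ℤ_7: P(0) = 0 → root; P(1) = 5; P(2) = 0 → root; P(3) = 3; P(4) = 1; P(5) = 0 → root; P(6) = 5.
P(0) = 0, so (α) divides P(α); P is reducible.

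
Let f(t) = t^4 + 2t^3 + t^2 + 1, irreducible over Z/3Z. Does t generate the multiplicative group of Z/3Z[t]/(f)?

No

|GF(3^4)^×| = 3^4 − 1 = 80. Prime factorization: 80 = 2^4·5.
f is primitive ⇔ t has order 80 in GF(3)[t]/(f), i.e. t^(80/q) ≠ 1 for each prime q | 80.
t^(40) mod f = 1
t^(16) mod f = t^3 + t^2 + 2t.
Since t^(40) = 1, the order of t divides 40 < 80; not primitive.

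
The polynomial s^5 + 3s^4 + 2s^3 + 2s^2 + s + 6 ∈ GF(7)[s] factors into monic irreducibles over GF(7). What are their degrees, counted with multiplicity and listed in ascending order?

1, 1, 1, 2

Write g(s) = s^5 + 3s^4 + 2s^3 + 2s^2 + s + 6.
Linear factors from roots: (s + 5), (s + 4), (s + 1).
Complete factorization: g(s) = (s + 1)·(s + 4)·(s + 5)·(s^2 + 1).
Factor degrees with multiplicity: 1 + 1 + 1 + 2 = 5.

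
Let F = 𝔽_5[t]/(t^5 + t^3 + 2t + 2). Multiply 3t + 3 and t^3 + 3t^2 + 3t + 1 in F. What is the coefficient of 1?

Multiply in 𝔽_5[t]: (3t + 3)·(t^3 + 3t^2 + 3t + 1) = 3t^4 + 2t^3 + 3t^2 + 2t + 3.
Reduced: 3t^4 + 2t^3 + 3t^2 + 2t + 3.

3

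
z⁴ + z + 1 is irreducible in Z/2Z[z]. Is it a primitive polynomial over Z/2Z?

Yes

Write f(z) = z⁴ + z + 1.
|GF(2^4)^×| = 2^4 − 1 = 15. Prime factorization: 15 = 3·5.
f is primitive ⇔ z has order 15 in GF(2)[z]/(f), i.e. z^(15/q) ≠ 1 for each prime q | 15.
z^(5) mod f = z² + z.
z^(3) mod f = z³.
None equal 1, so z has full order 15; f is primitive.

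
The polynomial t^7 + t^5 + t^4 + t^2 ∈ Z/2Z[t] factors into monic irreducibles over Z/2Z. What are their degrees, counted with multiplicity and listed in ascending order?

Write g(t) = t^7 + t^5 + t^4 + t^2.
Roots in Z/2Z: g(0) = 0 → root; g(1) = 0 → root.
Linear factors from roots: (t), (t + 1).
Complete factorization: g(t) = (t)^2·(t + 1)^3·(t^2 + t + 1).
Factor degrees with multiplicity: 1 + 1 + 1 + 1 + 1 + 2 = 7.

1, 1, 1, 1, 1, 2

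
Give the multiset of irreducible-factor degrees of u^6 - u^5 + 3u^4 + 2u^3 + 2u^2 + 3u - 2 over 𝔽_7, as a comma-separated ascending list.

Write f(u) = u^6 - u^5 + 3u^4 + 2u^3 + 2u^2 + 3u - 2.
Linear factors from roots: (u + 1).
Complete factorization: f(u) = (u + 1)·(u^2 - 3u - 2)·(u^3 + u^2 + 3u + 1).
Factor degrees with multiplicity: 1 + 2 + 3 = 6.

1, 2, 3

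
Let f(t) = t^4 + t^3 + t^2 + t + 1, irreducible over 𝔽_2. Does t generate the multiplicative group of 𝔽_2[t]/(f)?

|GF(2^4)^×| = 2^4 − 1 = 15. Prime factorization: 15 = 3·5.
f is primitive ⇔ t has order 15 in GF(2)[t]/(f), i.e. t^(15/q) ≠ 1 for each prime q | 15.
t^(5) mod f = 1
t^(3) mod f = t^3.
Since t^(5) = 1, the order of t divides 5 < 15; not primitive.

No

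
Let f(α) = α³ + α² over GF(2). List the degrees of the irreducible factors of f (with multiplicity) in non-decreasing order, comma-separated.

1, 1, 1

Roots in GF(2): f(0) = 0 → root; f(1) = 0 → root.
Linear factors from roots: (α), (α + 1).
Complete factorization: f(α) = (α + 1)·(α)^2.
Factor degrees with multiplicity: 1 + 1 + 1 = 3.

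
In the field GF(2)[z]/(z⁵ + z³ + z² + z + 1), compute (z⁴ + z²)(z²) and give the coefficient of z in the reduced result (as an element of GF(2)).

Multiply in GF(2)[z]: (z⁴ + z²)·(z²) = z⁶ + z⁴.
Reduce using z⁵ ≡ z³ + z² + z + 1 (mod z⁵ + z³ + z² + z + 1).
Reduced: z³ + z² + z.

1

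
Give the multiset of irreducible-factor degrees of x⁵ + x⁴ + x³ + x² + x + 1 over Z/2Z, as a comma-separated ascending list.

1, 2, 2

Write g(x) = x⁵ + x⁴ + x³ + x² + x + 1.
Roots in Z/2Z: g(0) = 1; g(1) = 0 → root.
Linear factors from roots: (x + 1).
Complete factorization: g(x) = (x + 1)·(x² + x + 1)^2.
Factor degrees with multiplicity: 1 + 2 + 2 = 5.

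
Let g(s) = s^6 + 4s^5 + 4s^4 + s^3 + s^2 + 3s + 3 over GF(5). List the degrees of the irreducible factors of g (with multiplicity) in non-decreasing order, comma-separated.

Roots in GF(5): g(0) = 3; g(1) = 2; g(2) = 2; g(3) = 3; g(4) = 1.
Complete factorization: g(s) = (s^3 + 2s^2 + s + 4)·(s^3 + 2s^2 + 4s + 2).
Factor degrees with multiplicity: 3 + 3 = 6.

3, 3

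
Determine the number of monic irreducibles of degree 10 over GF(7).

x^(7^10) − x is the product of all monic irreducibles of degree dividing 10; Möbius inversion gives N = (1/10) Σ μ(10/d)·7^d.
Divisors of 10: 1, 2, 5, 10; μ(10/d) for each: 1, -1, -1, 1.
Σ = 7^1 − 7^2 − 7^5 + 7^10 = 282458400.
N = 282458400/10 = 28245840.

28245840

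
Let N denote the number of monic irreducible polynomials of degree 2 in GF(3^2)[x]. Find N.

36

x^(9^2) − x is the product of all monic irreducibles of degree dividing 2; Möbius inversion gives N = (1/2) Σ μ(2/d)·9^d.
Divisors of 2: 1, 2; μ(2/d) for each: -1, 1.
Σ = − 9^1 + 9^2 = 72.
N = 72/2 = 36.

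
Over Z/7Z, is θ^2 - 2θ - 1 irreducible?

No

Write P(θ) = θ^2 - 2θ - 1.
Check for roots in Z/7Z: P(0) = 6; P(1) = 5; P(2) = 6; P(3) = 2; P(4) = 0 → root; P(5) = 0 → root; P(6) = 2.
P(4) = 0, so (θ − 4) divides P(θ); P is reducible.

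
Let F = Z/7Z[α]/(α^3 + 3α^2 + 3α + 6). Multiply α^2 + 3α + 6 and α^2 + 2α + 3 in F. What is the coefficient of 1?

6

Multiply in Z/7Z[α]: (α^2 + 3α + 6)·(α^2 + 2α + 3) = α^4 + 5α^3 + α^2 + 4.
Reduce using α^3 ≡ 4α^2 + 4α + 1 (mod α^3 + 3α^2 + 3α + 6).
Reduced: 6α^2 + 2α + 6.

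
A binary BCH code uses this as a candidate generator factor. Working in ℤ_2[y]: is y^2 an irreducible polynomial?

No

Write h(y) = y^2.
Check for roots in ℤ_2: h(0) = 0 → root; h(1) = 1.
h(0) = 0, so (y) divides h(y); h is reducible.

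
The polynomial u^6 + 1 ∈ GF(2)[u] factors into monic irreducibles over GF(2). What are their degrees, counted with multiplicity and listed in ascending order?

1, 1, 2, 2

Write g(u) = u^6 + 1.
Roots in GF(2): g(0) = 1; g(1) = 0 → root.
Linear factors from roots: (u + 1).
Complete factorization: g(u) = (u + 1)^2·(u^2 + u + 1)^2.
Factor degrees with multiplicity: 1 + 1 + 2 + 2 = 6.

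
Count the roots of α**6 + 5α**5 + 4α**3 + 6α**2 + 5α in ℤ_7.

Write f(α) = α**6 + 5α**5 + 4α**3 + 6α**2 + 5α.
Evaluate at each of the 7 elements of ℤ_7:
f(0) = 0 → root; f(1) = 0 → root; f(2) = 3; f(3) = 0 → root; f(4) = 5; f(5) = 5; f(6) = 0 → root.
Roots: {0, 1, 3, 6}.

4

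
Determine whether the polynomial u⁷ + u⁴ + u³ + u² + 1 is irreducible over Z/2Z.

Yes

Write g(u) = u⁷ + u⁴ + u³ + u² + 1.
Check for roots in Z/2Z: g(0) = 1; g(1) = 1.
No roots, so no linear factors.
Monic irreducibles of degree 2 over GF(2): u² + u + 1.
None of them divide g (all give nonzero remainder).
Monic irreducibles of degree 3 over GF(2): u³ + u + 1, u³ + u² + 1.
None of them divide g (all give nonzero remainder).
No irreducible factor of degree ≤ 3 exists, so g is irreducible over GF(2).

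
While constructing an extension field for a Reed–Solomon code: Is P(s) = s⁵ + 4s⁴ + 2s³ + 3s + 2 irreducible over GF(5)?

Check for roots in GF(5): P(0) = 2; P(1) = 2; P(2) = 0 → root; P(3) = 2; P(4) = 0 → root.
P(2) = 0, so (s − 2) divides P(s); P is reducible.

No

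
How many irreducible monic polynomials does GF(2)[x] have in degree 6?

9

Gauss's count: N_{2}(6) = (1/6) Σ_{d|6} μ(6/d)·2^d.
Divisors of 6: 1, 2, 3, 6; μ(6/d) for each: 1, -1, -1, 1.
Σ = 2^1 − 2^2 − 2^3 + 2^6 = 54.
N = 54/6 = 9.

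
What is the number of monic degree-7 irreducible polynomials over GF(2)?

Gauss's count: N_{2}(7) = (1/7) Σ_{d|7} μ(7/d)·2^d.
Divisors of 7: 1, 7; μ(7/d) for each: -1, 1.
Σ = − 2^1 + 2^7 = 126.
N = 126/7 = 18.

18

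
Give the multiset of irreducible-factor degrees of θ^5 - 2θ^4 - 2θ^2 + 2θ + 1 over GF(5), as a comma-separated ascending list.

Write f(θ) = θ^5 - 2θ^4 - 2θ^2 + 2θ + 1.
Roots in GF(5): f(0) = 1; f(1) = 0 → root; f(2) = 2; f(3) = 0 → root; f(4) = 4.
Linear factors from roots: (θ - 1), (θ + 2).
Complete factorization: f(θ) = (θ + 2)·(θ - 1)^2·(θ^2 - 2θ - 2).
Factor degrees with multiplicity: 1 + 1 + 1 + 2 = 5.

1, 1, 1, 2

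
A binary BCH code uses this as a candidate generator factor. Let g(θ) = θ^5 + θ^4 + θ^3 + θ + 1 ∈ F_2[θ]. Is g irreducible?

Check for roots in F_2: g(0) = 1; g(1) = 1.
No roots, so no linear factors.
Monic irreducibles of degree 2 over GF(2): θ^2 + θ + 1.
None of them divide g (all give nonzero remainder).
No irreducible factor of degree ≤ 2 exists, so g is irreducible over GF(2).

Yes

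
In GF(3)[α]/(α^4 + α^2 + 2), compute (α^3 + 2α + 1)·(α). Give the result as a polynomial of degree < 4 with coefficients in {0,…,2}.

Multiply in GF(3)[α]: (α^3 + 2α + 1)·(α) = α^4 + 2α^2 + α.
Reduce using α^4 ≡ 2α^2 + 1 (mod α^4 + α^2 + 2).
Reduced: α^2 + α + 1.

α^2 + α + 1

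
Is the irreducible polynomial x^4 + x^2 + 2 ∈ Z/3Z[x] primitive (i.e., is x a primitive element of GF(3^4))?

Write f(x) = x^4 + x^2 + 2.
|GF(3^4)^×| = 3^4 − 1 = 80. Prime factorization: 80 = 2^4·5.
f is primitive ⇔ x has order 80 in GF(3)[x]/(f), i.e. x^(80/q) ≠ 1 for each prime q | 80.
x^(40) mod f = 2.
x^(16) mod f = 1
Since x^(16) = 1, the order of x divides 16 < 80; not primitive.

No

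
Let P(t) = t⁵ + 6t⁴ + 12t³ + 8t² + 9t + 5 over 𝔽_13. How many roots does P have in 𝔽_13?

5

Evaluate at each of the 13 elements of 𝔽_13:
P(0) = 5; P(1) = 2; P(2) = 6; P(3) = 0 → root; P(4) = 0 → root; P(5) = 6; P(6) = 5; P(7) = 0 → root; P(8) = 0 → root; P(9) = 10; P(10) = 8; P(11) = 0 → root; P(12) = 10.
Roots: {3, 4, 7, 8, 11}.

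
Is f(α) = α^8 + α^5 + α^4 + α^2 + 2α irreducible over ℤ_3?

No

Check for roots in ℤ_3: f(0) = 0 → root; f(1) = 0 → root; f(2) = 0 → root.
f(0) = 0, so (α) divides f(α); f is reducible.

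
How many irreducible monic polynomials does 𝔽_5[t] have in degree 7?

The number of monic irreducibles of degree 7 over GF(5) is (1/7)·Σ_{d∣7} μ(7/d) 5^d.
Divisors of 7: 1, 7; μ(7/d) for each: -1, 1.
Σ = − 5^1 + 5^7 = 78120.
N = 78120/7 = 11160.

11160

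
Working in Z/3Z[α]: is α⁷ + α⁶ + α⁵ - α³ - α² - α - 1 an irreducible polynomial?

Write m(α) = α⁷ + α⁶ + α⁵ - α³ - α² - α - 1.
Check for roots in Z/3Z: m(0) = 2; m(1) = 2; m(2) = 2.
No roots, so no linear factors.
Monic irreducibles of degree 2 over GF(3): α² + 1, α² + α - 1, α² - α - 1.
None of them divide m (all give nonzero remainder).
Degree-3 irreducible divisors: test the 8 monic irreducibles of degree 3 over GF(3).
None of them divide m (all give nonzero remainder).
No irreducible factor of degree ≤ 3 exists, so m is irreducible over GF(3).

Yes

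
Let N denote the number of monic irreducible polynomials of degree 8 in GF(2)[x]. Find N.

30

By the necklace-counting formula, N_2(8) = (1/8) Σ_{d|8} μ(8/d)·2^d.
Divisors of 8: 1, 2, 4, 8; μ(8/d) for each: 0, 0, -1, 1.
Σ = − 2^4 + 2^8 = 240.
N = 240/8 = 30.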